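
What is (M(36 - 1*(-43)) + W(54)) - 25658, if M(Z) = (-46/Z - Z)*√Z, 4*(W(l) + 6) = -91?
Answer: -102747/4 - 6287*√79/79 ≈ -26394.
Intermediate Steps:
W(l) = -115/4 (W(l) = -6 + (¼)*(-91) = -6 - 91/4 = -115/4)
M(Z) = √Z*(-Z - 46/Z) (M(Z) = (-Z - 46/Z)*√Z = √Z*(-Z - 46/Z))
(M(36 - 1*(-43)) + W(54)) - 25658 = ((-46 - (36 - 1*(-43))²)/√(36 - 1*(-43)) - 115/4) - 25658 = ((-46 - (36 + 43)²)/√(36 + 43) - 115/4) - 25658 = ((-46 - 1*79²)/√79 - 115/4) - 25658 = ((√79/79)*(-46 - 1*6241) - 115/4) - 25658 = ((√79/79)*(-46 - 6241) - 115/4) - 25658 = ((√79/79)*(-6287) - 115/4) - 25658 = (-6287*√79/79 - 115/4) - 25658 = (-115/4 - 6287*√79/79) - 25658 = -102747/4 - 6287*√79/79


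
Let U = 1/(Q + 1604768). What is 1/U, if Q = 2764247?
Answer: 4369015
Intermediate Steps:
U = 1/4369015 (U = 1/(2764247 + 1604768) = 1/4369015 ≈ 2.2888e-7)
1/U = 1/(1/4369015) = 4369015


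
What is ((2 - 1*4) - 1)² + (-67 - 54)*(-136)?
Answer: 16465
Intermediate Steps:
((2 - 1*4) - 1)² + (-67 - 54)*(-136) = ((2 - 4) - 1)² - 121*(-136) = (-2 - 1)² + 16456 = (-3)² + 16456 = 9 + 16456 = 16465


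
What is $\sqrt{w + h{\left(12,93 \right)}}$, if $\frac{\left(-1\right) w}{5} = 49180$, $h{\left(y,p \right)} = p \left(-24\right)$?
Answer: $2 i \sqrt{62033} \approx 498.13 i$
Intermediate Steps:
$h{\left(y,p \right)} = - 24 p$
$w = -245900$ ($w = \left(-5\right) 49180 = -245900$)
$\sqrt{w + h{\left(12,93 \right)}} = \sqrt{-245900 - 2232} = \sqrt{-248132} = 2 i \sqrt{62033}$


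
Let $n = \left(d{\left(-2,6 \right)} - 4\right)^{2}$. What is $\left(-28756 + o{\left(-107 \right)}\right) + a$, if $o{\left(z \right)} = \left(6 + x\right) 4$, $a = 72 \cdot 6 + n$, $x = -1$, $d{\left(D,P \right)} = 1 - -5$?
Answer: $-28300$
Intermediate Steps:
$d{\left(D,P \right)} = 6$ ($d{\left(D,P \right)} = 1 + 5 = 6$)
$n = 4$ ($n = \left(6 - 4\right)^{2} = 2^{2} = 4$)
$a = 436$ ($a = 72 \cdot 6 + 4 = 432 + 4 = 436$)
$o{\left(z \right)} = 20$ ($o{\left(z \right)} = \left(6 - 1\right) 4 = 5 \cdot 4 = 20$)
$\left(-28756 + o{\left(-107 \right)}\right) + a = \left(-28756 + 20\right) + 436 = -28736 + 436 = -28300$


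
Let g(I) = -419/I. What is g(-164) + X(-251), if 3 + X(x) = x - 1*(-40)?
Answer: -34677/164 ≈ -211.45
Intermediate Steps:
X(x) = 37 + x (X(x) = -3 + (x - 1*(-40)) = -3 + (x + 40) = -3 + (40 + x) = 37 + x)
g(-164) + X(-251) = -419/(-164) + (37 - 251) = -419*(-1/164) - 214 = 419/164 - 214 = -34677/164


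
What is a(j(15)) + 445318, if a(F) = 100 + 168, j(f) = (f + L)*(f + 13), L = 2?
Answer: 445586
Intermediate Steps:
j(f) = (2 + f)*(13 + f) (j(f) = (f + 2)*(f + 13) = (2 + f)*(13 + f))
a(F) = 268
a(j(15)) + 445318 = 268 + 445318 = 445586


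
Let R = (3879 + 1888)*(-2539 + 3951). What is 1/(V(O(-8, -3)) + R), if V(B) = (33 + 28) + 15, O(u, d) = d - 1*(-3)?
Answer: 1/8143080 ≈ 1.2280e-7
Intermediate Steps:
O(u, d) = 3 + d (O(u, d) = d + 3 = 3 + d)
V(B) = 76 (V(B) = 61 + 15 = 76)
R = 8143004 (R = 5767*1412 = 8143004)
1/(V(O(-8, -3)) + R) = 1/(76 + 8143004) = 1/8143080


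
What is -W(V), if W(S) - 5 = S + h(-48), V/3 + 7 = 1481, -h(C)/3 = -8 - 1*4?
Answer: -4463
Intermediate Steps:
h(C) = 36 (h(C) = -3*(-8 - 1*4) = -3*(-8 - 4) = -3*(-12) = 36)
V = 4422 (V = -21 + 3*1481 = -21 + 4443 = 4422)
W(S) = 41 + S (W(S) = 5 + (S + 36) = 5 + (36 + S) = 41 + S)
-W(V) = -(41 + 4422) = -1*4463 = -4463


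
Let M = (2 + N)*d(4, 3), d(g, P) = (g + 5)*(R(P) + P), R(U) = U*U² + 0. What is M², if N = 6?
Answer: 4665600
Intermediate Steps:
R(U) = U³ (R(U) = U³ + 0 = U³)
d(g, P) = (5 + g)*(P + P³) (d(g, P) = (g + 5)*(P³ + P) = (5 + g)*(P + P³))
M = 2160 (M = (2 + 6)*(3*(5 + 4 + 5*3² + 4*3²)) = 8*(3*(5 + 4 + 5*9 + 4*9)) = 8*(3*(5 + 4 + 45 + 36)) = 8*(3*90) = 8*270 = 2160)
M² = 2160² = 4665600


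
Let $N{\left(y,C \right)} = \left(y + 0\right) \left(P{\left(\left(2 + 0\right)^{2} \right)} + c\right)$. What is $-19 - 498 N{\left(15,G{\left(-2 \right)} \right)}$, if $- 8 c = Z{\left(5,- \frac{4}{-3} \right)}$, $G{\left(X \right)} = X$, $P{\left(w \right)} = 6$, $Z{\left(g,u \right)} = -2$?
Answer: $- \frac{93413}{2} \approx -46707.0$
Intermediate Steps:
$c = \frac{1}{4}$ ($c = \left(- \frac{1}{8}\right) \left(-2\right) = \frac{1}{4} \approx 0.25$)
$N{\left(y,C \right)} = \frac{25 y}{4}$ ($N{\left(y,C \right)} = \left(y + 0\right) \left(6 + \frac{1}{4}\right) = y \frac{25}{4} = \frac{25 y}{4}$)
$-19 - 498 N{\left(15,G{\left(-2 \right)} \right)} = -19 - 498 \cdot \frac{25}{4} \cdot 15 = -19 - \frac{93375}{2} = - \frac{93413}{2}$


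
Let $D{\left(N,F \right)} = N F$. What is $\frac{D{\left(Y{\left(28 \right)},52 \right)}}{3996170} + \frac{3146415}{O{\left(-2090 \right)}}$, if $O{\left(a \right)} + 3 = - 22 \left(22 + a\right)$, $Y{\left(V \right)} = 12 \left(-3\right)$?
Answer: $\frac{6286762033827}{90898880905} \approx 69.162$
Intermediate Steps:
$Y{\left(V \right)} = -36$
$D{\left(N,F \right)} = F N$
$O{\left(a \right)} = -487 - 22 a$ ($O{\left(a \right)} = -3 - 22 \left(22 + a\right) = -3 - \left(484 + 22 a\right) = -487 - 22 a$)
$\frac{D{\left(Y{\left(28 \right)},52 \right)}}{3996170} + \frac{3146415}{O{\left(-2090 \right)}} = \frac{52 \left(-36\right)}{3996170} + \frac{3146415}{-487 - -45980} = \left(-1872\right) \frac{1}{3996170} + \frac{3146415}{-487 + 45980} = - \frac{936}{1998085} + \frac{3146415}{45493} = \frac{6286762033827}{90898880905}$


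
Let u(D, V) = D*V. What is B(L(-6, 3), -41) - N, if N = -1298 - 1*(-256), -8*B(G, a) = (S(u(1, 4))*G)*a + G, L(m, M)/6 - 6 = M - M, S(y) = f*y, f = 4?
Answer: 7979/2 ≈ 3989.5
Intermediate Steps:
S(y) = 4*y
L(m, M) = 36 (L(m, M) = 36 + 6*(M - M) = 36 + 6*0 = 36 + 0 = 36)
B(G, a) = -G/8 - 2*G*a (B(G, a) = -(((4*(1*4))*G)*a + G)/8 = -(((4*4)*G)*a + G)/8 = -((16*G)*a + G)/8 = -(16*G*a + G)/8 = -(G + 16*G*a)/8 = -G/8 - 2*G*a)
N = -1042 (N = -1298 + 256 = -1042)
B(L(-6, 3), -41) - N = -1/8*36*(1 + 16*(-41)) - 1*(-1042) = -1/8*36*(1 - 656) + 1042 = -1/8*36*(-655) + 1042 = 5895/2 + 1042 = 7979/2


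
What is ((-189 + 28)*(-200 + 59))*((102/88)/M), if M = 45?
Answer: 128639/220 ≈ 584.72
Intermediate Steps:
((-189 + 28)*(-200 + 59))*((102/88)/M) = ((-189 + 28)*(-200 + 59))*((102/88)/45) = (-161*(-141))*((102*(1/88))*(1/45)) = 22701*((51/44)*(1/45)) = 22701*(17/660) = 128639/220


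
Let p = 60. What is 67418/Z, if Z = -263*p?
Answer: -33709/7890 ≈ -4.2724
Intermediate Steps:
Z = -15780 (Z = -263*60 = -15780)
67418/Z = 67418/(-15780) = 67418*(-1/15780) = -33709/7890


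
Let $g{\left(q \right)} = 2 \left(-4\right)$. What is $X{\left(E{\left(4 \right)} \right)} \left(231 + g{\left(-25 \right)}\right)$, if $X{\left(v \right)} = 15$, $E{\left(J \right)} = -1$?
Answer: $3345$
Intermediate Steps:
$g{\left(q \right)} = -8$
$X{\left(E{\left(4 \right)} \right)} \left(231 + g{\left(-25 \right)}\right) = 15 \left(231 - 8\right) = 15 \cdot 223 = 3345$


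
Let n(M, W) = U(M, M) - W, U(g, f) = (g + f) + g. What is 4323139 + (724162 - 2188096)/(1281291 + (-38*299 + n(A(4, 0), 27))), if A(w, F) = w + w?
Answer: 2745032576890/634963 ≈ 4.3231e+6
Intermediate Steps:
A(w, F) = 2*w
U(g, f) = f + 2*g (U(g, f) = (f + g) + g = f + 2*g)
n(M, W) = -W + 3*M (n(M, W) = (M + 2*M) - W = 3*M - W = -W + 3*M)
4323139 + (724162 - 2188096)/(1281291 + (-38*299 + n(A(4, 0), 27))) = 4323139 + (724162 - 2188096)/(1281291 + (-38*299 + (-1*27 + 3*(2*4)))) = 4323139 - 1463934/(1281291 + (-11362 + (-27 + 3*8))) = 4323139 - 1463934/(1281291 + (-11362 + (-27 + 24))) = 4323139 - 1463934/(1281291 + (-11362 - 3)) = 4323139 - 1463934/(1281291 - 11365) = 4323139 - 1463934/1269926 = 4323139 - 1463934*1/1269926 = 4323139 - 731967/634963 = 2745032576890/634963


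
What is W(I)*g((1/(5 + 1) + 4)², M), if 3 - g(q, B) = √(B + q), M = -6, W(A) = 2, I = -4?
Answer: 6 - √409/3 ≈ -0.74125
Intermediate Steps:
g(q, B) = 3 - √(B + q)
W(I)*g((1/(5 + 1) + 4)², M) = 2*(3 - √(-6 + (1/(5 + 1) + 4)²)) = 2*(3 - √(-6 + (1/6 + 4)²)) = 2*(3 - √(-6 + (⅙ + 4)²)) = 2*(3 - √(-6 + (25/6)²)) = 2*(3 - √(-6 + 625/36)) = 2*(3 - √(409/36)) = 2*(3 - √409/6) = 6 - √409/3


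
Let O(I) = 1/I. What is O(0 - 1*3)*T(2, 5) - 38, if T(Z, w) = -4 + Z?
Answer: -112/3 ≈ -37.333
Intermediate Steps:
O(0 - 1*3)*T(2, 5) - 38 = (-4 + 2)/(0 - 1*3) - 38 = -2/(0 - 3) - 38 = -2/(-3) - 38 = -⅓*(-2) - 38 = ⅔ - 38 = -112/3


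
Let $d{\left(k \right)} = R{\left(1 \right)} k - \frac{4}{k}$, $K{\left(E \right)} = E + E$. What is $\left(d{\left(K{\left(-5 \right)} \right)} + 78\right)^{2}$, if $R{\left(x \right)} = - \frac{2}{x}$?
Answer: $\frac{242064}{25} \approx 9682.6$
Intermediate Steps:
$K{\left(E \right)} = 2 E$
$d{\left(k \right)} = - \frac{4}{k} - 2 k$ ($d{\left(k \right)} = - \frac{2}{1} k - \frac{4}{k} = \left(-2\right) 1 k - \frac{4}{k} = - 2 k - \frac{4}{k} = - \frac{4}{k} - 2 k$)
$\left(d{\left(K{\left(-5 \right)} \right)} + 78\right)^{2} = \left(\left(- \frac{4}{2 \left(-5\right)} - 2 \cdot 2 \left(-5\right)\right) + 78\right)^{2} = \left(\left(- \frac{4}{-10} - -20\right) + 78\right)^{2} = \left(\left(\left(-4\right) \left(- \frac{1}{10}\right) + 20\right) + 78\right)^{2} = \left(\left(\frac{2}{5} + 20\right) + 78\right)^{2} = \left(\frac{102}{5} + 78\right)^{2} = \left(\frac{492}{5}\right)^{2} = \frac{242064}{25}$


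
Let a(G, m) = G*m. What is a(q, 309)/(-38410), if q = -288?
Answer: 44496/19205 ≈ 2.3169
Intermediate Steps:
a(q, 309)/(-38410) = -288*309/(-38410) = -88992*(-1/38410) = 44496/19205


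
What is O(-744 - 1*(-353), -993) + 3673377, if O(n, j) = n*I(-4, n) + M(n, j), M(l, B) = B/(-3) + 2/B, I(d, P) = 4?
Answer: 3646438990/993 ≈ 3.6721e+6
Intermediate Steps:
M(l, B) = 2/B - B/3 (M(l, B) = B*(-⅓) + 2/B = -B/3 + 2/B = 2/B - B/3)
O(n, j) = 2/j + 4*n - j/3 (O(n, j) = n*4 + (2/j - j/3) = 4*n + (2/j - j/3) = 2/j + 4*n - j/3)
O(-744 - 1*(-353), -993) + 3673377 = (2/(-993) + 4*(-744 - 1*(-353)) - ⅓*(-993)) + 3673377 = (2*(-1/993) + 4*(-744 + 353) + 331) + 3673377 = (-2/993 + 4*(-391) + 331) + 3673377 = (-2/993 - 1564 + 331) + 3673377 = -1224371/993 + 3673377 = 3646438990/993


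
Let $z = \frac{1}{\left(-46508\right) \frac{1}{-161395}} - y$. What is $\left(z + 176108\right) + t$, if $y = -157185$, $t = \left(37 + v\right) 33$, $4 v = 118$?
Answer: $\frac{15603014045}{46508} \approx 3.3549 \cdot 10^{5}$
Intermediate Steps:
$v = \frac{59}{2}$ ($v = \frac{1}{4} \cdot 118 = \frac{59}{2} \approx 29.5$)
$t = \frac{4389}{2}$ ($t = \left(37 + \frac{59}{2}\right) 33 = \frac{133}{2} \cdot 33 = \frac{4389}{2} \approx 2194.5$)
$z = \frac{7310521375}{46508}$ ($z = \frac{1}{\left(-46508\right) \frac{1}{-161395}} - -157185 = \frac{1}{\left(-46508\right) \left(- \frac{1}{161395}\right)} + 157185 = \frac{1}{\frac{46508}{161395}} + 157185 = \frac{161395}{46508} + 157185 = \frac{7310521375}{46508} \approx 1.5719 \cdot 10^{5}$)
$\left(z + 176108\right) + t = \left(\frac{7310521375}{46508} + 176108\right) + \frac{4389}{2} = \frac{15500952239}{46508} + \frac{4389}{2} = \frac{15603014045}{46508}$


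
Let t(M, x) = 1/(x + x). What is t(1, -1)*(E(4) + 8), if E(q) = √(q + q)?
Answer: -4 - √2 ≈ -5.4142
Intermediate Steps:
t(M, x) = 1/(2*x)
E(q) = √2*√q (E(q) = √(2*q) = √2*√q)
t(1, -1)*(E(4) + 8) = ((½)/(-1))*(√2*√4 + 8) = ((½)*(-1))*(√2*2 + 8) = -(2*√2 + 8)/2 = -(8 + 2*√2)/2 = -4 - √2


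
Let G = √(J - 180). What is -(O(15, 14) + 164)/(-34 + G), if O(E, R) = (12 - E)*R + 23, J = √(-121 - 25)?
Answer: 145/(34 - √(-180 + I*√146)) ≈ 3.7255 + 1.4906*I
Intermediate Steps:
J = I*√146 (J = √(-146) = I*√146 ≈ 12.083*I)
G = √(-180 + I*√146) (G = √(I*√146 - 180) = √(-180 + I*√146) ≈ 0.45006 + 13.424*I)
O(E, R) = 23 + R*(12 - E) (O(E, R) = R*(12 - E) + 23 = 23 + R*(12 - E))
-(O(15, 14) + 164)/(-34 + G) = -((23 + 12*14 - 1*15*14) + 164)/(-34 + √(-180 + I*√146)) = -((23 + 168 - 210) + 164)/(-34 + √(-180 + I*√146)) = -(-19 + 164)/(-34 + √(-180 + I*√146)) = -145/(-34 + √(-180 + I*√146))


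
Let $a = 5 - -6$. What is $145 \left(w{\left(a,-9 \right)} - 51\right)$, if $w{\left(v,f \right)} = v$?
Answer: $-5800$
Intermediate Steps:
$a = 11$ ($a = 5 + 6 = 11$)
$145 \left(w{\left(a,-9 \right)} - 51\right) = 145 \left(11 - 51\right) = 145 \left(-40\right) = -5800$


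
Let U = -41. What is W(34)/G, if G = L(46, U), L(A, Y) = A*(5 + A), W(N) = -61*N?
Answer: -61/69 ≈ -0.88406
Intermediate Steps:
G = 2346 (G = 46*(5 + 46) = 46*51 = 2346)
W(34)/G = -61*34/2346 = -2074*1/2346 = -61/69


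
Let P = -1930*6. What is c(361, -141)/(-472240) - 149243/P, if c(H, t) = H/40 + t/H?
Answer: 50885415148741/3948285302400 ≈ 12.888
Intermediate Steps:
P = -11580
c(H, t) = H/40 + t/H (c(H, t) = H*(1/40) + t/H = H/40 + t/H)
c(361, -141)/(-472240) - 149243/P = ((1/40)*361 - 141/361)/(-472240) - 149243/(-11580) = (361/40 - 141*1/361)*(-1/472240) - 149243*(-1/11580) = (361/40 - 141/361)*(-1/472240) + 149243/11580 = (124681/14440)*(-1/472240) + 149243/11580 = -124681/6819145600 + 149243/11580 = 50885415148741/3948285302400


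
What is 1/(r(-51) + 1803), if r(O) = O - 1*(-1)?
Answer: 1/1753 ≈ 0.00057045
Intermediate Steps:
r(O) = 1 + O (r(O) = O + 1 = 1 + O)
1/(r(-51) + 1803) = 1/((1 - 51) + 1803) = 1/(-50 + 1803) = 1/1753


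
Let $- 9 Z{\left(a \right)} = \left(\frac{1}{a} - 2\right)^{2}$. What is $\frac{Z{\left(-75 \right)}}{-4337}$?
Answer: $\frac{22801}{219560625} \approx 0.00010385$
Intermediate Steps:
$Z{\left(a \right)} = - \frac{\left(-2 + \frac{1}{a}\right)^{2}}{9}$ ($Z{\left(a \right)} = - \frac{\left(\frac{1}{a} - 2\right)^{2}}{9} = - \frac{\left(-2 + \frac{1}{a}\right)^{2}}{9}$)
$\frac{Z{\left(-75 \right)}}{-4337} = \frac{\left(- \frac{1}{9}\right) \frac{1}{5625} \left(-1 + 2 \left(-75\right)\right)^{2}}{-4337} = \left(- \frac{1}{9}\right) \frac{1}{5625} \left(-1 - 150\right)^{2} \left(- \frac{1}{4337}\right) = \left(- \frac{1}{9}\right) \frac{1}{5625} \left(-151\right)^{2} \left(- \frac{1}{4337}\right) = \left(- \frac{1}{9}\right) \frac{1}{5625} \cdot 22801 \left(- \frac{1}{4337}\right) = \left(- \frac{22801}{50625}\right) \left(- \frac{1}{4337}\right) = \frac{22801}{219560625}$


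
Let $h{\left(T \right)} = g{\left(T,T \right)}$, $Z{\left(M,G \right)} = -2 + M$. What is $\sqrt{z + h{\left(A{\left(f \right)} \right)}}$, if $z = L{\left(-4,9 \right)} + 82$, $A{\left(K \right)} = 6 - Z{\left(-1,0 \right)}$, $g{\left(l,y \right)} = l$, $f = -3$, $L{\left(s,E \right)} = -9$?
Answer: $\sqrt{82} \approx 9.0554$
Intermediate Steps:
$A{\left(K \right)} = 9$ ($A{\left(K \right)} = 6 - \left(-2 - 1\right) = 6 - -3 = 6 + 3 = 9$)
$h{\left(T \right)} = T$
$z = 73$ ($z = -9 + 82 = 73$)
$\sqrt{z + h{\left(A{\left(f \right)} \right)}} = \sqrt{73 + 9} = \sqrt{82}$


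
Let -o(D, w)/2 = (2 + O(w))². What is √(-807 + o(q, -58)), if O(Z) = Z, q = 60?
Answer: I*√7079 ≈ 84.137*I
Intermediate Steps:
o(D, w) = -2*(2 + w)²
√(-807 + o(q, -58)) = √(-807 - 2*(2 - 58)²) = √(-807 - 2*(-56)²) = √(-807 - 2*3136) = √(-807 - 6272) = √(-7079) = I*√7079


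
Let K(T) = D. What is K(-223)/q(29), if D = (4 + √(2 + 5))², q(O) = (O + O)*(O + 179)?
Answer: (4 + √7)²/12064 ≈ 0.0036610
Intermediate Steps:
q(O) = 2*O*(179 + O) (q(O) = (2*O)*(179 + O) = 2*O*(179 + O))
D = (4 + √7)² ≈ 44.166
K(T) = (4 + √7)²
K(-223)/q(29) = (4 + √7)²/((2*29*(179 + 29))) = (4 + √7)²/((2*29*208)) = (4 + √7)²/12064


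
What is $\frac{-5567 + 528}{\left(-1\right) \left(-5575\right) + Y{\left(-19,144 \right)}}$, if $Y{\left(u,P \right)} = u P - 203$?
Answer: $- \frac{5039}{2636} \approx -1.9116$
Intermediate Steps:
$Y{\left(u,P \right)} = -203 + P u$ ($Y{\left(u,P \right)} = P u - 203 = -203 + P u$)
$\frac{-5567 + 528}{\left(-1\right) \left(-5575\right) + Y{\left(-19,144 \right)}} = \frac{-5567 + 528}{\left(-1\right) \left(-5575\right) + \left(-203 + 144 \left(-19\right)\right)} = - \frac{5039}{5575 - 2939} = - \frac{5039}{2636}$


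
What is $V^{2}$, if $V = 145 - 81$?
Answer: $4096$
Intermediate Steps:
$V = 64$ ($V = 145 - 81 = 64$)
$V^{2} = 64^{2} = 4096$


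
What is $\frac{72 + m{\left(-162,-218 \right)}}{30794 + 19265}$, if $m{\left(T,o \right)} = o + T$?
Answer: $- \frac{308}{50059} \approx -0.0061527$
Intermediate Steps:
$m{\left(T,o \right)} = T + o$
$\frac{72 + m{\left(-162,-218 \right)}}{30794 + 19265} = \frac{72 - 380}{30794 + 19265} = \frac{72 - 380}{50059} = \left(-308\right) \frac{1}{50059} = - \frac{308}{50059}$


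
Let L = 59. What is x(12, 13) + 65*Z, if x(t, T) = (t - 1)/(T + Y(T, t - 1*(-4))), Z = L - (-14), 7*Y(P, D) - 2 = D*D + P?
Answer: 1717767/362 ≈ 4745.2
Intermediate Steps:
Y(P, D) = 2/7 + P/7 + D**2/7 (Y(P, D) = 2/7 + (D*D + P)/7 = 2/7 + (D**2 + P)/7 = 2/7 + (P + D**2)/7 = 2/7 + (P/7 + D**2/7) = 2/7 + P/7 + D**2/7)
Z = 73 (Z = 59 - (-14) = 59 - 1*(-14) = 59 + 14 = 73)
x(t, T) = (-1 + t)/(2/7 + (4 + t)**2/7 + 8*T/7) (x(t, T) = (t - 1)/(T + (2/7 + T/7 + (t - 1*(-4))**2/7)) = (-1 + t)/(T + (2/7 + T/7 + (t + 4)**2/7)) = (-1 + t)/(T + (2/7 + T/7 + (4 + t)**2/7)) = (-1 + t)/(2/7 + (4 + t)**2/7 + 8*T/7))
x(12, 13) + 65*Z = 7*(-1 + 12)/(2 + (4 + 12)**2 + 8*13) + 65*73 = 7*11/(2 + 16**2 + 104) + 4745 = 7*11/(2 + 256 + 104) + 4745 = 7*11/362 + 4745 = 7*(1/362)*11 + 4745 = 77/362 + 4745 = 1717767/362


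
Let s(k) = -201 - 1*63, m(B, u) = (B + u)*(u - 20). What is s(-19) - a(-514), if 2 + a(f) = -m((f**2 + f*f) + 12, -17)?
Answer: -19550581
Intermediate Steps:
m(B, u) = (-20 + u)*(B + u) (m(B, u) = (B + u)*(-20 + u) = (-20 + u)*(B + u))
a(f) = -187 + 74*f**2 (a(f) = -2 - ((-17)**2 - 20*((f**2 + f*f) + 12) - 20*(-17) + ((f**2 + f*f) + 12)*(-17)) = -2 - (289 - 20*((f**2 + f**2) + 12) + 340 + ((f**2 + f**2) + 12)*(-17)) = -2 - (289 - 20*(2*f**2 + 12) + 340 + (2*f**2 + 12)*(-17)) = -2 - (289 - 20*(12 + 2*f**2) + 340 + (12 + 2*f**2)*(-17)) = -2 - (289 + (-240 - 40*f**2) + 340 + (-204 - 34*f**2)) = -2 - (185 - 74*f**2) = -2 + (-185 + 74*f**2) = -187 + 74*f**2)
s(k) = -264 (s(k) = -201 - 63 = -264)
s(-19) - a(-514) = -264 - (-187 + 74*(-514)**2) = -264 - (-187 + 74*264196) = -264 - (-187 + 19550504) = -264 - 1*19550317 = -264 - 19550317 = -19550581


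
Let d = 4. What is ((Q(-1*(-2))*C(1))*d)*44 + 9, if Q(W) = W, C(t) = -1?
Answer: -343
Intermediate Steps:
((Q(-1*(-2))*C(1))*d)*44 + 9 = ((-1*(-2)*(-1))*4)*44 + 9 = ((2*(-1))*4)*44 + 9 = -2*4*44 + 9 = -8*44 + 9 = -352 + 9 = -343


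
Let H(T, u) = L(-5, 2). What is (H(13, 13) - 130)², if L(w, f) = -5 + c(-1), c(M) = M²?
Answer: 17956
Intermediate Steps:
L(w, f) = -4 (L(w, f) = -5 + (-1)² = -5 + 1 = -4)
H(T, u) = -4
(H(13, 13) - 130)² = (-4 - 130)² = (-134)² = 17956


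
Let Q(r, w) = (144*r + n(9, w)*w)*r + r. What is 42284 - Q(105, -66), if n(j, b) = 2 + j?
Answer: -1469191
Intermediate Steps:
Q(r, w) = r + r*(11*w + 144*r) (Q(r, w) = (144*r + (2 + 9)*w)*r + r = (144*r + 11*w)*r + r = (11*w + 144*r)*r + r = r*(11*w + 144*r) + r = r + r*(11*w + 144*r))
42284 - Q(105, -66) = 42284 - 105*(1 + 11*(-66) + 144*105) = 42284 - 105*(1 - 726 + 15120) = 42284 - 105*14395 = 42284 - 1*1511475 = 42284 - 1511475 = -1469191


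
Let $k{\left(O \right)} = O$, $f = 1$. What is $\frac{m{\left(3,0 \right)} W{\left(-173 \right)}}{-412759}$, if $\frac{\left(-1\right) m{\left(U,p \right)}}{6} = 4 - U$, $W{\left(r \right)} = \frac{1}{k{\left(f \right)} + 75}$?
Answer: $\frac{3}{15684842} \approx 1.9127 \cdot 10^{-7}$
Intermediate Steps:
$W{\left(r \right)} = \frac{1}{76}$ ($W{\left(r \right)} = \frac{1}{1 + 75} = \frac{1}{76}$)
$m{\left(U,p \right)} = -24 + 6 U$ ($m{\left(U,p \right)} = - 6 \left(4 - U\right) = -24 + 6 U$)
$\frac{m{\left(3,0 \right)} W{\left(-173 \right)}}{-412759} = \frac{\left(-24 + 6 \cdot 3\right) \frac{1}{76}}{-412759} = \left(-24 + 18\right) \frac{1}{76} \left(- \frac{1}{412759}\right) = \left(-6\right) \frac{1}{76} \left(- \frac{1}{412759}\right) = \left(- \frac{3}{38}\right) \left(- \frac{1}{412759}\right) = \frac{3}{15684842}$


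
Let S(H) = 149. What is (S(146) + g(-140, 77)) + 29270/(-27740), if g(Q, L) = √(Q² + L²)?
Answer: 410399/2774 + 7*√521 ≈ 307.72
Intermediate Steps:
g(Q, L) = √(L² + Q²)
(S(146) + g(-140, 77)) + 29270/(-27740) = (149 + √(77² + (-140)²)) + 29270/(-27740) = (149 + √(5929 + 19600)) + 29270*(-1/27740) = (149 + √25529) - 2927/2774 = (149 + 7*√521) - 2927/2774 = 410399/2774 + 7*√521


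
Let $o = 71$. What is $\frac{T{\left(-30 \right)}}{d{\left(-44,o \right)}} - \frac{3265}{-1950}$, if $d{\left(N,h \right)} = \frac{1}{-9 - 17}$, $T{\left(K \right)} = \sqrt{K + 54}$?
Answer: $\frac{653}{390} - 52 \sqrt{6} \approx -125.7$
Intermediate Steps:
$T{\left(K \right)} = \sqrt{54 + K}$
$d{\left(N,h \right)} = - \frac{1}{26}$ ($d{\left(N,h \right)} = \frac{1}{-26} = - \frac{1}{26}$)
$\frac{T{\left(-30 \right)}}{d{\left(-44,o \right)}} - \frac{3265}{-1950} = \frac{\sqrt{54 - 30}}{- \frac{1}{26}} - \frac{3265}{-1950} = \sqrt{24} \left(-26\right) - - \frac{653}{390} = 2 \sqrt{6} \left(-26\right) + \frac{653}{390} = - 52 \sqrt{6} + \frac{653}{390} = \frac{653}{390} - 52 \sqrt{6}$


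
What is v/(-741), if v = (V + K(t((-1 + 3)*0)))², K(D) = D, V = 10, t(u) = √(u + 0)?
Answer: -100/741 ≈ -0.13495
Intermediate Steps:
t(u) = √u
v = 100 (v = (10 + √((-1 + 3)*0))² = (10 + √(2*0))² = (10 + √0)² = (10 + 0)² = 10² = 100)
v/(-741) = 100/(-741) = 100*(-1/741) = -100/741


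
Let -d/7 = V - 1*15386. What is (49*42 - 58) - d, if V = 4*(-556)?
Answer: -121270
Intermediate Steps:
V = -2224
d = 123270 (d = -7*(-2224 - 1*15386) = -7*(-2224 - 15386) = -7*(-17610) = 123270)
(49*42 - 58) - d = (49*42 - 58) - 1*123270 = (2058 - 58) - 123270 = 2000 - 123270 = -121270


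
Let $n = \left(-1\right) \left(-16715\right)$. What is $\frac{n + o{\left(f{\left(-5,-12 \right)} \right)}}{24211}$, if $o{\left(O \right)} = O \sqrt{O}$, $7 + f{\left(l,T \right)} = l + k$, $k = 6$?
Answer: $\frac{16715}{24211} - \frac{6 i \sqrt{6}}{24211} \approx 0.69039 - 0.00060704 i$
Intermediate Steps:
$f{\left(l,T \right)} = -1 + l$ ($f{\left(l,T \right)} = -7 + \left(l + 6\right) = -7 + \left(6 + l\right) = -1 + l$)
$n = 16715$
$o{\left(O \right)} = O^{\frac{3}{2}}$
$\frac{n + o{\left(f{\left(-5,-12 \right)} \right)}}{24211} = \frac{16715 + \left(-1 - 5\right)^{\frac{3}{2}}}{24211} = \left(16715 + \left(-6\right)^{\frac{3}{2}}\right) \frac{1}{24211} = \left(16715 - 6 i \sqrt{6}\right) \frac{1}{24211} = \frac{16715}{24211} - \frac{6 i \sqrt{6}}{24211}$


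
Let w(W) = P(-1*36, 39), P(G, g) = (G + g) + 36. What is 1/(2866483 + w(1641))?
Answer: 1/2866522 ≈ 3.4885e-7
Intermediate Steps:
P(G, g) = 36 + G + g
w(W) = 39 (w(W) = 36 - 1*36 + 39 = 36 - 36 + 39 = 39)
1/(2866483 + w(1641)) = 1/(2866483 + 39) = 1/2866522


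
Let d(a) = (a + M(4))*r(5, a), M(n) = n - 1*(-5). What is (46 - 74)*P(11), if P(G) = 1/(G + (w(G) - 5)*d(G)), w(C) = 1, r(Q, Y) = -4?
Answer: -28/331 ≈ -0.084592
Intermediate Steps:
M(n) = 5 + n (M(n) = n + 5 = 5 + n)
d(a) = -36 - 4*a (d(a) = (a + (5 + 4))*(-4) = (a + 9)*(-4) = (9 + a)*(-4) = -36 - 4*a)
P(G) = 1/(144 + 17*G) (P(G) = 1/(G + (1 - 5)*(-36 - 4*G)) = 1/(G - 4*(-36 - 4*G)) = 1/(G + (144 + 16*G)) = 1/(144 + 17*G))
(46 - 74)*P(11) = (46 - 74)/(144 + 17*11) = -28/(144 + 187) = -28/331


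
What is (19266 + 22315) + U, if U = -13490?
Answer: 28091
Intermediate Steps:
(19266 + 22315) + U = (19266 + 22315) - 13490 = 41581 - 13490 = 28091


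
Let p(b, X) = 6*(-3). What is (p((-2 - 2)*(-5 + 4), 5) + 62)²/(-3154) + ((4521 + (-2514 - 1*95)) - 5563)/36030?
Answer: -13544889/18939770 ≈ -0.71516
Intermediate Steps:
p(b, X) = -18
(p((-2 - 2)*(-5 + 4), 5) + 62)²/(-3154) + ((4521 + (-2514 - 1*95)) - 5563)/36030 = (-18 + 62)²/(-3154) + ((4521 + (-2514 - 1*95)) - 5563)/36030 = 44²*(-1/3154) + ((4521 + (-2514 - 95)) - 5563)*(1/36030) = 1936*(-1/3154) + ((4521 - 2609) - 5563)*(1/36030) = -968/1577 + (1912 - 5563)*(1/36030) = -968/1577 - 3651*1/36030 = -968/1577 - 1217/12010 = -13544889/18939770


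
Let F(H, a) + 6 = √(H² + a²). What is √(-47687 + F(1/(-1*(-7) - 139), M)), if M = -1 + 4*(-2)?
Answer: √(-207750708 + 33*√1411345)/66 ≈ 218.37*I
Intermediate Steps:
M = -9 (M = -1 - 8 = -9)
F(H, a) = -6 + √(H² + a²)
√(-47687 + F(1/(-1*(-7) - 139), M)) = √(-47687 + (-6 + √((1/(-1*(-7) - 139))² + (-9)²))) = √(-47687 + (-6 + √((1/(7 - 139))² + 81))) = √(-47687 + (-6 + √((1/(-132))² + 81))) = √(-47687 + (-6 + √((-1/132)² + 81))) = √(-47687 + (-6 + √(1/17424 + 81))) = √(-47687 + (-6 + √(1411345/17424))) = √(-47687 + (-6 + √1411345/132)) = √(-47693 + √1411345/132)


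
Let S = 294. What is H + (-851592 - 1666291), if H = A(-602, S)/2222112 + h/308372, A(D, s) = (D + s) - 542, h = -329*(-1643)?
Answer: -215668212339107281/85654640208 ≈ -2.5179e+6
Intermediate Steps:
h = 540547
A(D, s) = -542 + D + s
H = 150111732383/85654640208 (H = (-542 - 602 + 294)/2222112 + 540547/308372 = -850*1/2222112 + 540547*(1/308372) = -425/1111056 + 540547/308372 = 150111732383/85654640208 ≈ 1.7525)
H + (-851592 - 1666291) = 150111732383/85654640208 + (-851592 - 1666291) = 150111732383/85654640208 - 2517883 = -215668212339107281/85654640208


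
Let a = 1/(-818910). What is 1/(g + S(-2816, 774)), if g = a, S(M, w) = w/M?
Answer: -576512640/158459789 ≈ -3.6382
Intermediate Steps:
a = -1/818910 ≈ -1.2211e-6
g = -1/818910 ≈ -1.2211e-6
1/(g + S(-2816, 774)) = 1/(-1/818910 + 774/(-2816)) = 1/(-1/818910 + 774*(-1/2816)) = 1/(-1/818910 - 387/1408) = 1/(-158459789/576512640) = -576512640/158459789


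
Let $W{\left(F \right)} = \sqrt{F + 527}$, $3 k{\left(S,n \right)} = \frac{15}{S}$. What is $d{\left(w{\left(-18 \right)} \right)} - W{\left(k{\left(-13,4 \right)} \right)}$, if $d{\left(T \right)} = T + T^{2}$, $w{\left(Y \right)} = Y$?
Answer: $306 - \frac{\sqrt{88998}}{13} \approx 283.05$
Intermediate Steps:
$k{\left(S,n \right)} = \frac{5}{S}$ ($k{\left(S,n \right)} = \frac{15 \frac{1}{S}}{3} = \frac{5}{S}$)
$W{\left(F \right)} = \sqrt{527 + F}$
$d{\left(w{\left(-18 \right)} \right)} - W{\left(k{\left(-13,4 \right)} \right)} = - 18 \left(1 - 18\right) - \sqrt{527 + \frac{5}{-13}} = \left(-18\right) \left(-17\right) - \sqrt{527 + 5 \left(- \frac{1}{13}\right)} = 306 - \sqrt{527 - \frac{5}{13}} = 306 - \sqrt{\frac{6846}{13}} = 306 - \frac{\sqrt{88998}}{13}$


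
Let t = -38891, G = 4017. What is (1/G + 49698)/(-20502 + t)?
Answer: -199636867/238581681 ≈ -0.83677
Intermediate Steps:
(1/G + 49698)/(-20502 + t) = (1/4017 + 49698)/(-20502 - 38891) = (1/4017 + 49698)/(-59393) = (199636867/4017)*(-1/59393) = -199636867/238581681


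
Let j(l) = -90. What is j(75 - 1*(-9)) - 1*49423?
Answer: -49513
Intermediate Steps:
j(75 - 1*(-9)) - 1*49423 = -90 - 1*49423 = -90 - 49423 = -49513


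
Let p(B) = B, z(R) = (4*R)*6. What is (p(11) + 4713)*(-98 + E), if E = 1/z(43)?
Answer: -119440435/258 ≈ -4.6295e+5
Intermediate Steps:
z(R) = 24*R
E = 1/1032 (E = 1/(24*43) = 1/1032 ≈ 0.00096899)
(p(11) + 4713)*(-98 + E) = (11 + 4713)*(-98 + 1/1032) = 4724*(-101135/1032) = -119440435/258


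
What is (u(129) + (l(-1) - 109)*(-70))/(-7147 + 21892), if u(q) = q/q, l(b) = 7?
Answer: 7141/14745 ≈ 0.48430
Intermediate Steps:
u(q) = 1
(u(129) + (l(-1) - 109)*(-70))/(-7147 + 21892) = (1 + (7 - 109)*(-70))/(-7147 + 21892) = (1 - 102*(-70))/14745 = (1 + 7140)*(1/14745) = 7141*(1/14745) = 7141/14745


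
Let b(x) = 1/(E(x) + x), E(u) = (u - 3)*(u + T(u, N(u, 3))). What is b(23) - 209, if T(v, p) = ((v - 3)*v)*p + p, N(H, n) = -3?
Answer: -5679994/27177 ≈ -209.00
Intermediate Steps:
T(v, p) = p + p*v*(-3 + v) (T(v, p) = ((-3 + v)*v)*p + p = (v*(-3 + v))*p + p = p*v*(-3 + v) + p = p + p*v*(-3 + v))
E(u) = (-3 + u)*(-3 - 3*u² + 10*u) (E(u) = (u - 3)*(u - 3*(1 + u² - 3*u)) = (-3 + u)*(u + (-3 - 3*u² + 9*u)) = (-3 + u)*(-3 - 3*u² + 10*u))
b(x) = 1/(9 - 32*x - 3*x³ + 19*x²) (b(x) = 1/((9 - 33*x - 3*x³ + 19*x²) + x) = 1/(9 - 32*x - 3*x³ + 19*x²))
b(23) - 209 = -1/(-9 - 19*23² + 3*23³ + 32*23) - 209 = -1/(-9 - 19*529 + 3*12167 + 736) - 209 = -1/(-9 - 10051 + 36501 + 736) - 209 = -1/27177 - 209 = -5679994/27177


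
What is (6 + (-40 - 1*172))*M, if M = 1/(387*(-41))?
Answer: 206/15867 ≈ 0.012983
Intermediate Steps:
M = -1/15867 (M = (1/387)*(-1/41) = -1/15867 ≈ -6.3024e-5)
(6 + (-40 - 1*172))*M = (6 + (-40 - 1*172))*(-1/15867) = (6 + (-40 - 172))*(-1/15867) = (6 - 212)*(-1/15867) = -206*(-1/15867) = 206/15867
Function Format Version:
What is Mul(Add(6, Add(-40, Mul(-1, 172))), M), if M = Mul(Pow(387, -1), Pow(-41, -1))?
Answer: Rational(206, 15867) ≈ 0.012983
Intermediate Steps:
M = Rational(-1, 15867) (M = Mul(Rational(1, 387), Rational(-1, 41)) = Rational(-1, 15867) ≈ -6.3024e-5)
Mul(Add(6, Add(-40, Mul(-1, 172))), M) = Mul(Add(6, Add(-40, Mul(-1, 172))), Rational(-1, 15867)) = Mul(Add(6, Add(-40, -172)), Rational(-1, 15867)) = Mul(Add(6, -212), Rational(-1, 15867)) = Mul(-206, Rational(-1, 15867)) = Rational(206, 15867)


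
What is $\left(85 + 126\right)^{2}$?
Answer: $44521$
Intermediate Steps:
$\left(85 + 126\right)^{2} = 211^{2} = 44521$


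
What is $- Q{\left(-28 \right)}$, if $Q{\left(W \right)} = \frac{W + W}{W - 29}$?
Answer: $- \frac{56}{57} \approx -0.98246$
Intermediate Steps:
$Q{\left(W \right)} = \frac{2 W}{-29 + W}$
$- Q{\left(-28 \right)} = - \frac{2 \left(-28\right)}{-29 - 28} = - \frac{2 \left(-28\right)}{-57} = - \frac{2 \left(-28\right) \left(-1\right)}{57} = \left(-1\right) \frac{56}{57} = - \frac{56}{57}$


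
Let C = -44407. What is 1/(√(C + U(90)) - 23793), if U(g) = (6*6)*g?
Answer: -3399/80878288 - I*√41167/566148016 ≈ -4.2026e-5 - 3.5838e-7*I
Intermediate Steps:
U(g) = 36*g
1/(√(C + U(90)) - 23793) = 1/(√(-44407 + 36*90) - 23793) = 1/(√(-44407 + 3240) - 23793) = 1/(√(-41167) - 23793) = 1/(I*√41167 - 23793) = 1/(-23793 + I*√41167)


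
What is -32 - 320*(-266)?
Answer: 85088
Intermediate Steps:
-32 - 320*(-266) = -32 + 85120 = 85088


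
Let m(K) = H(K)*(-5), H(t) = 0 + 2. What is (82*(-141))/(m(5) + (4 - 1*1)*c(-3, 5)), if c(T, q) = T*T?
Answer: -11562/17 ≈ -680.12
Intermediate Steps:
c(T, q) = T**2
H(t) = 2
m(K) = -10 (m(K) = 2*(-5) = -10)
(82*(-141))/(m(5) + (4 - 1*1)*c(-3, 5)) = (82*(-141))/(-10 + (4 - 1*1)*(-3)**2) = -11562/(-10 + (4 - 1)*9) = -11562/(-10 + 3*9) = -11562/(-10 + 27) = -11562/17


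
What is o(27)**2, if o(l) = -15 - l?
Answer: 1764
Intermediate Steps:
o(27)**2 = (-15 - 1*27)**2 = (-15 - 27)**2 = (-42)**2 = 1764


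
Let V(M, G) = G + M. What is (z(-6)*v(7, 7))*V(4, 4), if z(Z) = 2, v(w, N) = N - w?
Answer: 0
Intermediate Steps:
(z(-6)*v(7, 7))*V(4, 4) = (2*(7 - 1*7))*(4 + 4) = (2*(7 - 7))*8 = (2*0)*8 = 0*8 = 0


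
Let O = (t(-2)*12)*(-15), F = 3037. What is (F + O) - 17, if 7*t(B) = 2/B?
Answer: 21320/7 ≈ 3045.7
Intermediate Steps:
t(B) = 2/(7*B) (t(B) = (2/B)/7 = 2/(7*B))
O = 180/7 (O = (((2/7)/(-2))*12)*(-15) = (((2/7)*(-½))*12)*(-15) = -⅐*12*(-15) = -12/7*(-15) = 180/7 ≈ 25.714)
(F + O) - 17 = (3037 + 180/7) - 17 = 21439/7 - 17 = 21320/7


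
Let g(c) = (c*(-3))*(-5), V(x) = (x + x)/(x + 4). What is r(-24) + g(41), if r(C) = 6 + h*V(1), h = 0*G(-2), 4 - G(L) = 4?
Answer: 621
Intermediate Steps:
G(L) = 0 (G(L) = 4 - 1*4 = 4 - 4 = 0)
V(x) = 2*x/(4 + x) (V(x) = (2*x)/(4 + x) = 2*x/(4 + x))
g(c) = 15*c (g(c) = -3*c*(-5) = 15*c)
h = 0 (h = 0*0 = 0)
r(C) = 6 (r(C) = 6 + 0*(2*1/(4 + 1)) = 6 + 0*(2*1/5) = 6 + 0*(2*1*(1/5)) = 6 + 0*(2/5) = 6 + 0 = 6)
r(-24) + g(41) = 6 + 15*41 = 6 + 615 = 621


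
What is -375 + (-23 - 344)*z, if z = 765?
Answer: -281130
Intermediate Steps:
-375 + (-23 - 344)*z = -375 + (-23 - 344)*765 = -375 - 367*765 = -375 - 280755 = -281130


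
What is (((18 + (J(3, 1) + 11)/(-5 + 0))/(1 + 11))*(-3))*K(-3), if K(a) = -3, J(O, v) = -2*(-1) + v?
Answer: 57/5 ≈ 11.400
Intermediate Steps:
J(O, v) = 2 + v
(((18 + (J(3, 1) + 11)/(-5 + 0))/(1 + 11))*(-3))*K(-3) = (((18 + ((2 + 1) + 11)/(-5 + 0))/(1 + 11))*(-3))*(-3) = (((18 + (3 + 11)/(-5))/12)*(-3))*(-3) = (((18 + 14*(-1/5))*(1/12))*(-3))*(-3) = (((18 - 14/5)*(1/12))*(-3))*(-3) = (((76/5)*(1/12))*(-3))*(-3) = ((19/15)*(-3))*(-3) = -19/5*(-3) = 57/5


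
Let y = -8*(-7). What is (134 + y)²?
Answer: 36100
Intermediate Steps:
y = 56
(134 + y)² = (134 + 56)² = 190² = 36100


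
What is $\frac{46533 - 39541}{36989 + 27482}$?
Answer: $\frac{6992}{64471} \approx 0.10845$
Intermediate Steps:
$\frac{46533 - 39541}{36989 + 27482} = \frac{6992}{64471}$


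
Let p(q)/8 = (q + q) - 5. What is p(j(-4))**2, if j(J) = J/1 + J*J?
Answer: 23104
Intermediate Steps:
j(J) = J + J**2 (j(J) = J*1 + J**2 = J + J**2)
p(q) = -40 + 16*q (p(q) = 8*((q + q) - 5) = 8*(2*q - 5) = 8*(-5 + 2*q) = -40 + 16*q)
p(j(-4))**2 = (-40 + 16*(-4*(1 - 4)))**2 = (-40 + 16*(-4*(-3)))**2 = (-40 + 16*12)**2 = (-40 + 192)**2 = 152**2 = 23104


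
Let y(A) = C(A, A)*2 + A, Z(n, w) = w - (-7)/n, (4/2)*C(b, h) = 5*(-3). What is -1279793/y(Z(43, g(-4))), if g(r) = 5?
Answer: 55031099/423 ≈ 1.3010e+5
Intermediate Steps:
C(b, h) = -15/2 (C(b, h) = (5*(-3))/2 = (½)*(-15) = -15/2)
Z(n, w) = w + 7/n
y(A) = -15 + A (y(A) = -15/2*2 + A = -15 + A)
-1279793/y(Z(43, g(-4))) = -1279793/(-15 + (5 + 7/43)) = -1279793/(-15 + 222/43) = -1279793/(-423/43) = -1279793*(-43/423) = 55031099/423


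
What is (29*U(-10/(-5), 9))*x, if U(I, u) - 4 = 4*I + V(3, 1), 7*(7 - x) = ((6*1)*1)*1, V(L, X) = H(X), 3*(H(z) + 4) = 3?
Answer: 11223/7 ≈ 1603.3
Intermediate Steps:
H(z) = -3 (H(z) = -4 + (⅓)*3 = -4 + 1 = -3)
V(L, X) = -3
x = 43/7 (x = 7 - (6*1)*1/7 = 7 - 6*1/7 = 7 - 6/7 = 43/7 ≈ 6.1429)
U(I, u) = 1 + 4*I (U(I, u) = 4 + (4*I - 3) = 4 + (-3 + 4*I) = 1 + 4*I)
(29*U(-10/(-5), 9))*x = (29*(1 + 4*(-10/(-5))))*(43/7) = (29*(1 + 4*(-10*(-⅕))))*(43/7) = (29*(1 + 4*2))*(43/7) = (29*(1 + 8))*(43/7) = (29*9)*(43/7) = 261*(43/7) = 11223/7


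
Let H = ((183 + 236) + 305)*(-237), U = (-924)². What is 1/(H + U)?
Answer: 1/682188 ≈ 1.4659e-6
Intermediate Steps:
U = 853776
H = -171588 (H = (419 + 305)*(-237) = 724*(-237) = -171588)
1/(H + U) = 1/(-171588 + 853776) = 1/682188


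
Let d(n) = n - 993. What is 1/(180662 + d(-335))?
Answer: 1/179334 ≈ 5.5762e-6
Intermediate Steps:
d(n) = -993 + n
1/(180662 + d(-335)) = 1/(180662 + (-993 - 335)) = 1/(180662 - 1328) = 1/179334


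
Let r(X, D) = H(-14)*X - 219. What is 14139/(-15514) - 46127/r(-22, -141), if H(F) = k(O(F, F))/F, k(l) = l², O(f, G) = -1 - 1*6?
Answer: 178401635/550747 ≈ 323.93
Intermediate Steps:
O(f, G) = -7 (O(f, G) = -1 - 6 = -7)
H(F) = 49/F (H(F) = (-7)²/F = 49/F)
r(X, D) = -219 - 7*X/2 (r(X, D) = (49/(-14))*X - 219 = (49*(-1/14))*X - 219 = -7*X/2 - 219 = -219 - 7*X/2)
14139/(-15514) - 46127/r(-22, -141) = 14139/(-15514) - 46127/(-219 - 7/2*(-22)) = 14139*(-1/15514) - 46127/(-219 + 77) = -14139/15514 - 46127/(-142) = -14139/15514 - 46127*(-1/142) = -14139/15514 + 46127/142 = 178401635/550747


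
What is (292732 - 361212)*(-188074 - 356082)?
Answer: 37263802880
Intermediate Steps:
(292732 - 361212)*(-188074 - 356082) = -68480*(-544156) = 37263802880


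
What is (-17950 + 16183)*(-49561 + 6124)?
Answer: 76753179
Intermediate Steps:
(-17950 + 16183)*(-49561 + 6124) = -1767*(-43437) = 76753179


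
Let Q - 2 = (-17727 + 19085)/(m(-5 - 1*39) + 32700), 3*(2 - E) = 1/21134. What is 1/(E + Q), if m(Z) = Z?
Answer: 517613928/2091972527 ≈ 0.24743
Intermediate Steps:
E = 126803/63402 (E = 2 - ⅓/21134 = 2 - ⅓*1/21134 = 2 - 1/63402 = 126803/63402 ≈ 2.0000)
Q = 33335/16328 (Q = 2 + (-17727 + 19085)/((-5 - 1*39) + 32700) = 2 + 1358/((-5 - 39) + 32700) = 2 + 1358/(-44 + 32700) = 2 + 1358/32656 = 2 + 1358*(1/32656) = 2 + 679/16328 = 33335/16328 ≈ 2.0416)
1/(E + Q) = 1/(126803/63402 + 33335/16328) = 1/(2091972527/517613928) = 517613928/2091972527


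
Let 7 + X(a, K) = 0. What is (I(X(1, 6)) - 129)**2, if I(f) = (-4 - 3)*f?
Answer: 6400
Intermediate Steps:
X(a, K) = -7 (X(a, K) = -7 + 0 = -7)
I(f) = -7*f
(I(X(1, 6)) - 129)**2 = (-7*(-7) - 129)**2 = (49 - 129)**2 = (-80)**2 = 6400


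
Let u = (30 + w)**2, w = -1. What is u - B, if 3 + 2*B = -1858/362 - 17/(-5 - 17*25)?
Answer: 131539943/155660 ≈ 845.05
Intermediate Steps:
u = 841 (u = (30 - 1)**2 = 29**2 = 841)
B = -629883/155660 (B = -3/2 + (-1858/362 - 17/(-5 - 17*25))/2 = -3/2 + (-1858*1/362 - 17/(-5 - 425))/2 = -3/2 + (-929/181 - 17/(-430))/2 = -3/2 + (-929/181 - 17*(-1/430))/2 = -3/2 + (-929/181 + 17/430)/2 = -3/2 + (1/2)*(-396393/77830) = -3/2 - 396393/155660 = -629883/155660 ≈ -4.0465)
u - B = 841 - 1*(-629883/155660) = 841 + 629883/155660 = 131539943/155660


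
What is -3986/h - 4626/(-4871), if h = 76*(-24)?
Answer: 13926815/4442352 ≈ 3.1350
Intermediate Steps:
h = -1824
-3986/h - 4626/(-4871) = -3986/(-1824) - 4626/(-4871) = -3986*(-1/1824) - 4626*(-1/4871) = 1993/912 + 4626/4871 = 13926815/4442352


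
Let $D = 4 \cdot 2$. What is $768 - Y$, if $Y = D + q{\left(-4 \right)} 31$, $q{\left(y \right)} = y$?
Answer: $884$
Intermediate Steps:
$D = 8$
$Y = -116$ ($Y = 8 - 124 = -116$)
$768 - Y = 768 - -116 = 768 + 116 = 884$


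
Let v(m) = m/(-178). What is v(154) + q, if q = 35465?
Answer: 3156308/89 ≈ 35464.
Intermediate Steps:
v(m) = -m/178 (v(m) = m*(-1/178) = -m/178)
v(154) + q = -1/178*154 + 35465 = -77/89 + 35465 = 3156308/89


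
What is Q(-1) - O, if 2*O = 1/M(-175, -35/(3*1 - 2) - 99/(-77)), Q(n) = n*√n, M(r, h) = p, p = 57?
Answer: -1/114 - I ≈ -0.0087719 - 1.0*I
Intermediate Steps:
M(r, h) = 57
Q(n) = n^(3/2)
O = 1/114 (O = (½)/57 = (½)*(1/57) = 1/114 ≈ 0.0087719)
Q(-1) - O = (-1)^(3/2) - 1*1/114 = -I - 1/114 = -1/114 - I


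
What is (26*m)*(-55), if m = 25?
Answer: -35750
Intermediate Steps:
(26*m)*(-55) = (26*25)*(-55) = 650*(-55) = -35750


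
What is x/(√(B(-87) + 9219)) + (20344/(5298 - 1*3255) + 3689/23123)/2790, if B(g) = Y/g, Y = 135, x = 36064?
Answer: 477950939/131800406310 + 784*√7751874/5811 ≈ 375.64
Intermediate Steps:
B(g) = 135/g
x/(√(B(-87) + 9219)) + (20344/(5298 - 1*3255) + 3689/23123)/2790 = 36064/(√(135/(-87) + 9219)) + (20344/(5298 - 1*3255) + 3689/23123)/2790 = 36064/(√(135*(-1/87) + 9219)) + (20344/(5298 - 3255) + 3689*(1/23123))*(1/2790) = 36064/(√(-45/29 + 9219)) + (20344/2043 + 3689/23123)*(1/2790) = 36064/(√(267306/29)) + (20344*(1/2043) + 3689/23123)*(1/2790) = 36064/((√7751874/29)) + (20344/2043 + 3689/23123)*(1/2790) = 36064*(√7751874/267306) + (477950939/47240289)*(1/2790) = 784*√7751874/5811 + 477950939/131800406310 = 477950939/131800406310 + 784*√7751874/5811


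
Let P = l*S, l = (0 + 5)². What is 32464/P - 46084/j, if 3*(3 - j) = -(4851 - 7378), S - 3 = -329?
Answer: 261252362/5130425 ≈ 50.922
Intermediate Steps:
S = -326 (S = 3 - 329 = -326)
l = 25 (l = 5² = 25)
P = -8150 (P = 25*(-326) = -8150)
j = -2518/3 (j = 3 - (-1)*(4851 - 7378)/3 = 3 - (-1)*(-2527)/3 = 3 - ⅓*2527 = 3 - 2527/3 = -2518/3 ≈ -839.33)
32464/P - 46084/j = 32464/(-8150) - 46084/(-2518/3) = 32464*(-1/8150) - 46084*(-3/2518) = -16232/4075 + 69126/1259 = 261252362/5130425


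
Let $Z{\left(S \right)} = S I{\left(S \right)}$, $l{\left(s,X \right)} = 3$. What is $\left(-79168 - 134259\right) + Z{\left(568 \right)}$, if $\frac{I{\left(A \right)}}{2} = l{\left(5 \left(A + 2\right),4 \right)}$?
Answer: $-210019$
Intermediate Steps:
$I{\left(A \right)} = 6$ ($I{\left(A \right)} = 2 \cdot 3 = 6$)
$Z{\left(S \right)} = 6 S$ ($Z{\left(S \right)} = S 6 = 6 S$)
$\left(-79168 - 134259\right) + Z{\left(568 \right)} = \left(-79168 - 134259\right) + 6 \cdot 568 = \left(-79168 - 134259\right) + 3408 = -213427 + 3408 = -210019$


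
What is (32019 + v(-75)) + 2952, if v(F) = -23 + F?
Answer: 34873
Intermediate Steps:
(32019 + v(-75)) + 2952 = (32019 + (-23 - 75)) + 2952 = (32019 - 98) + 2952 = 31921 + 2952 = 34873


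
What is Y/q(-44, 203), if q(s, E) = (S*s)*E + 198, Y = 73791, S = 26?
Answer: -73791/232034 ≈ -0.31802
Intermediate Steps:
q(s, E) = 198 + 26*E*s (q(s, E) = (26*s)*E + 198 = 26*E*s + 198 = 198 + 26*E*s)
Y/q(-44, 203) = 73791/(198 + 26*203*(-44)) = 73791/(198 - 232232) = 73791/(-232034) = 73791*(-1/232034) = -73791/232034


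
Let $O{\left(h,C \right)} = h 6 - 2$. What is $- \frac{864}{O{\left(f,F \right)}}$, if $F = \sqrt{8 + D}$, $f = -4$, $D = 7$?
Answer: $\frac{432}{13} \approx 33.231$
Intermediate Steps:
$F = \sqrt{15}$ ($F = \sqrt{8 + 7} = \sqrt{15} \approx 3.873$)
$O{\left(h,C \right)} = -2 + 6 h$ ($O{\left(h,C \right)} = 6 h - 2 = -2 + 6 h$)
$- \frac{864}{O{\left(f,F \right)}} = - \frac{864}{-2 + 6 \left(-4\right)} = - \frac{864}{-2 - 24} = - \frac{864}{-26} = \left(-864\right) \left(- \frac{1}{26}\right) = \frac{432}{13}$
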